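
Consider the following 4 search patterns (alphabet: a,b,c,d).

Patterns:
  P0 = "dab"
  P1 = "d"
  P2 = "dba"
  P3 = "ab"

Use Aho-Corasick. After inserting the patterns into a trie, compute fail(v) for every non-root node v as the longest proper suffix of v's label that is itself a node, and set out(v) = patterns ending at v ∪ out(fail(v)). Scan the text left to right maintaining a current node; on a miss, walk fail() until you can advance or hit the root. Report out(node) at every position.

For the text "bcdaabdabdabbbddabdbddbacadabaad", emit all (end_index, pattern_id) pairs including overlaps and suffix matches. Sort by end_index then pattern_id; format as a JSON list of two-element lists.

Construct AC machine:
Trie nodes:
  0='ε' goto a→6 d→1
  1='d' goto a→2 b→4  ←P1
  2='da' goto b→3
  3='dab' goto ·  ←P0
  4='db' goto a→5
  5='dba' goto ·  ←P2
  6='a' goto b→7
  7='ab' goto ·  ←P3

BFS fail/out derivation:
  fail(1) 'd': from fail(0)=0 chase 'd': 0 ⇒ 0;  out={1}∪out(0)={1}
  fail(6) 'a': from fail(0)=0 chase 'a': 0 ⇒ 0;  out=∅∪out(0)=∅
  fail(2) 'da': from fail(1)=0 chase 'a': 0 ⇒ 6;  out=∅∪out(6)=∅
  fail(4) 'db': from fail(1)=0 chase 'b': 0 ⇒ 0;  out=∅∪out(0)=∅
  fail(7) 'ab': from fail(6)=0 chase 'b': 0 ⇒ 0;  out={3}∪out(0)={3}
  fail(3) 'dab': from fail(2)=6 chase 'b': 6 ⇒ 7;  out={0}∪out(7)={0,3}
  fail(5) 'dba': from fail(4)=0 chase 'a': 0 ⇒ 6;  out={2}∪out(6)={2}

Text stream:
pos 0 'b': at 0
pos 1 'c': at 0
pos 2 'd': at 1  ** P1@[2:2]
pos 3 'a': at 2
pos 4 'a': at 6 (fail-walked)
pos 5 'b': at 7  ** P3@[4:5]
pos 6 'd': at 1 (fail-walked)  ** P1@[6:6]
pos 7 'a': at 2
pos 8 'b': at 3  ** P0@[6:8],P3@[7:8]
pos 9 'd': at 1 (fail-walked)  ** P1@[9:9]
pos 10 'a': at 2
pos 11 'b': at 3  ** P0@[9:11],P3@[10:11]
pos 12 'b': at 0 (fail-walked)
pos 13 'b': at 0
pos 14 'd': at 1  ** P1@[14:14]
pos 15 'd': at 1 (fail-walked)  ** P1@[15:15]
pos 16 'a': at 2
pos 17 'b': at 3  ** P0@[15:17],P3@[16:17]
pos 18 'd': at 1 (fail-walked)  ** P1@[18:18]
pos 19 'b': at 4
pos 20 'd': at 1 (fail-walked)  ** P1@[20:20]
pos 21 'd': at 1 (fail-walked)  ** P1@[21:21]
pos 22 'b': at 4
pos 23 'a': at 5  ** P2@[21:23]
pos 24 'c': at 0 (fail-walked)
pos 25 'a': at 6
pos 26 'd': at 1 (fail-walked)  ** P1@[26:26]
pos 27 'a': at 2
pos 28 'b': at 3  ** P0@[26:28],P3@[27:28]
pos 29 'a': at 6 (fail-walked)
pos 30 'a': at 6 (fail-walked)
pos 31 'd': at 1 (fail-walked)  ** P1@[31:31]

Matches: [[2,1],[5,3],[6,1],[8,0],[8,3],[9,1],[11,0],[11,3],[14,1],[15,1],[17,0],[17,3],[18,1],[20,1],[21,1],[23,2],[26,1],[28,0],[28,3],[31,1]]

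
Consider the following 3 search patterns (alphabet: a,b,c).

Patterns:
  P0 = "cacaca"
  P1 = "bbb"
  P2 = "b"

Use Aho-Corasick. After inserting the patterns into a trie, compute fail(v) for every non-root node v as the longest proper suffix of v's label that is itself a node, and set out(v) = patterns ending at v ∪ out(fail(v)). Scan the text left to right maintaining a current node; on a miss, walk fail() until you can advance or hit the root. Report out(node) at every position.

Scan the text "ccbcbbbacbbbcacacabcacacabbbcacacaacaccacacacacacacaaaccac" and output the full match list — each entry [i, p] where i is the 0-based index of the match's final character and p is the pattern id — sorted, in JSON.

Construct AC machine:
Trie nodes:
  n0 'ε': b→7 c→1
  n1 'c': a→2
  n2 'ca': c→3
  n3 'cac': a→4
  n4 'caca': c→5
  n5 'cacac': a→6
  n6 'cacaca': ·  [P0 ends]
  n7 'b': b→8  [P2 ends]
  n8 'bb': b→9
  n9 'bbb': ·  [P1 ends]

Failure links (BFS by depth):
  n1('c'): parent n0 fail=0; on 'c' 0 → fail=0;  out ∅∪∅=∅
  n7('b'): parent n0 fail=0; on 'b' 0 → fail=0;  out {2}∪∅={2}
  n2('ca'): parent n1 fail=0; on 'a' 0 → fail=0;  out ∅∪∅=∅
  n8('bb'): parent n7 fail=0; on 'b' 0 → fail=7;  out ∅∪{2}={2}
  n3('cac'): parent n2 fail=0; on 'c' 0 → fail=1;  out ∅∪∅=∅
  n9('bbb'): parent n8 fail=7; on 'b' 7 → fail=8;  out {1}∪{2}={1,2}
  n4('caca'): parent n3 fail=1; on 'a' 1 → fail=2;  out ∅∪∅=∅
  n5('cacac'): parent n4 fail=2; on 'c' 2 → fail=3;  out ∅∪∅=∅
  n6('cacaca'): parent n5 fail=3; on 'a' 3 → fail=4;  out {0}∪∅={0}

Text stream:
[0] read 'c'  n0⇒n1
[1] read 'c'  n1⇒n1 ·f
[2] read 'b'  n1⇒n7 ·f  emit P2@[2:2]
[3] read 'c'  n7⇒n1 ·f
[4] read 'b'  n1⇒n7 ·f  emit P2@[4:4]
[5] read 'b'  n7⇒n8  emit P2@[5:5]
[6] read 'b'  n8⇒n9  emit P1@[4:6],P2@[6:6]
[7] read 'a'  n9⇒n0 ·f
[8] read 'c'  n0⇒n1
[9] read 'b'  n1⇒n7 ·f  emit P2@[9:9]
[10] read 'b'  n7⇒n8  emit P2@[10:10]
[11] read 'b'  n8⇒n9  emit P1@[9:11],P2@[11:11]
[12] read 'c'  n9⇒n1 ·f
[13] read 'a'  n1⇒n2
[14] read 'c'  n2⇒n3
[15] read 'a'  n3⇒n4
[16] read 'c'  n4⇒n5
[17] read 'a'  n5⇒n6  emit P0@[12:17]
[18] read 'b'  n6⇒n7 ·f  emit P2@[18:18]
[19] read 'c'  n7⇒n1 ·f
[20] read 'a'  n1⇒n2
[21] read 'c'  n2⇒n3
[22] read 'a'  n3⇒n4
[23] read 'c'  n4⇒n5
[24] read 'a'  n5⇒n6  emit P0@[19:24]
[25] read 'b'  n6⇒n7 ·f  emit P2@[25:25]
[26] read 'b'  n7⇒n8  emit P2@[26:26]
[27] read 'b'  n8⇒n9  emit P1@[25:27],P2@[27:27]
[28] read 'c'  n9⇒n1 ·f
[29] read 'a'  n1⇒n2
[30] read 'c'  n2⇒n3
[31] read 'a'  n3⇒n4
[32] read 'c'  n4⇒n5
[33] read 'a'  n5⇒n6  emit P0@[28:33]
[34] read 'a'  n6⇒n0 ·f
[35] read 'c'  n0⇒n1
[36] read 'a'  n1⇒n2
[37] read 'c'  n2⇒n3
[38] read 'c'  n3⇒n1 ·f
[39] read 'a'  n1⇒n2
[40] read 'c'  n2⇒n3
[41] read 'a'  n3⇒n4
[42] read 'c'  n4⇒n5
[43] read 'a'  n5⇒n6  emit P0@[38:43]
[44] read 'c'  n6⇒n5 ·f
[45] read 'a'  n5⇒n6  emit P0@[40:45]
[46] read 'c'  n6⇒n5 ·f
[47] read 'a'  n5⇒n6  emit P0@[42:47]
[48] read 'c'  n6⇒n5 ·f
[49] read 'a'  n5⇒n6  emit P0@[44:49]
[50] read 'c'  n6⇒n5 ·f
[51] read 'a'  n5⇒n6  emit P0@[46:51]
[52] read 'a'  n6⇒n0 ·f
[53] read 'a'  n0⇒n0
[54] read 'c'  n0⇒n1
[55] read 'c'  n1⇒n1 ·f
[56] read 'a'  n1⇒n2
[57] read 'c'  n2⇒n3

Result: [[2,2],[4,2],[5,2],[6,1],[6,2],[9,2],[10,2],[11,1],[11,2],[17,0],[18,2],[24,0],[25,2],[26,2],[27,1],[27,2],[33,0],[43,0],[45,0],[47,0],[49,0],[51,0]]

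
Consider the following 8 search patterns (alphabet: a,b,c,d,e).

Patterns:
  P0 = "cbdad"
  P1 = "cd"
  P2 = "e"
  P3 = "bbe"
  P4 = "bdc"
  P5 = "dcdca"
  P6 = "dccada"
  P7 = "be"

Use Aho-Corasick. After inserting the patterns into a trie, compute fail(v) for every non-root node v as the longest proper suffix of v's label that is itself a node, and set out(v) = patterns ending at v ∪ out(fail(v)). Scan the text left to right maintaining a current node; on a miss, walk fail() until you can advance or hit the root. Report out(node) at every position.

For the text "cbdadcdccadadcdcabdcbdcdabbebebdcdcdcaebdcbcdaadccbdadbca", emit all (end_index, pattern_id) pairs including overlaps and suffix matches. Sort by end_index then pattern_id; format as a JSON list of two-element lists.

Build automaton:
Trie nodes:
  0='ε' goto b→8 c→1 d→13 e→7
  1='c' goto b→2 d→6
  2='cb' goto d→3
  3='cbd' goto a→4
  4='cbda' goto d→5
  5='cbdad' goto ·  ←P0
  6='cd' goto ·  ←P1
  7='e' goto ·  ←P2
  8='b' goto b→9 d→11 e→22
  9='bb' goto e→10
  10='bbe' goto ·  ←P3
  11='bd' goto c→12
  12='bdc' goto ·  ←P4
  13='d' goto c→14
  14='dc' goto c→18 d→15
  15='dcd' goto c→16
  16='dcdc' goto a→17
  17='dcdca' goto ·  ←P5
  18='dcc' goto a→19
  19='dcca' goto d→20
  20='dccad' goto a→21
  21='dccada' goto ·  ←P6
  22='be' goto ·  ←P7

BFS fail/out derivation:
  fail(1) 'c': from fail(0)=0 chase 'c': 0 ⇒ 0;  out=∅∪out(0)=∅
  fail(7) 'e': from fail(0)=0 chase 'e': 0 ⇒ 0;  out={2}∪out(0)={2}
  fail(8) 'b': from fail(0)=0 chase 'b': 0 ⇒ 0;  out=∅∪out(0)=∅
  fail(13) 'd': from fail(0)=0 chase 'd': 0 ⇒ 0;  out=∅∪out(0)=∅
  fail(2) 'cb': from fail(1)=0 chase 'b': 0 ⇒ 8;  out=∅∪out(8)=∅
  fail(6) 'cd': from fail(1)=0 chase 'd': 0 ⇒ 13;  out={1}∪out(13)={1}
  fail(9) 'bb': from fail(8)=0 chase 'b': 0 ⇒ 8;  out=∅∪out(8)=∅
  fail(11) 'bd': from fail(8)=0 chase 'd': 0 ⇒ 13;  out=∅∪out(13)=∅
  fail(14) 'dc': from fail(13)=0 chase 'c': 0 ⇒ 1;  out=∅∪out(1)=∅
  fail(22) 'be': from fail(8)=0 chase 'e': 0 ⇒ 7;  out={7}∪out(7)={2,7}
  fail(3) 'cbd': from fail(2)=8 chase 'd': 8 ⇒ 11;  out=∅∪out(11)=∅
  fail(10) 'bbe': from fail(9)=8 chase 'e': 8 ⇒ 22;  out={3}∪out(22)={2,3,7}
  fail(12) 'bdc': from fail(11)=13 chase 'c': 13 ⇒ 14;  out={4}∪out(14)={4}
  fail(15) 'dcd': from fail(14)=1 chase 'd': 1 ⇒ 6;  out=∅∪out(6)={1}
  fail(18) 'dcc': from fail(14)=1 chase 'c': 1→0 ⇒ 1;  out=∅∪out(1)=∅
  fail(4) 'cbda': from fail(3)=11 chase 'a': 11→13→0 ⇒ 0;  out=∅∪out(0)=∅
  fail(16) 'dcdc': from fail(15)=6 chase 'c': 6→13 ⇒ 14;  out=∅∪out(14)=∅
  fail(19) 'dcca': from fail(18)=1 chase 'a': 1→0 ⇒ 0;  out=∅∪out(0)=∅
  fail(5) 'cbdad': from fail(4)=0 chase 'd': 0 ⇒ 13;  out={0}∪out(13)={0}
  fail(17) 'dcdca': from fail(16)=14 chase 'a': 14→1→0 ⇒ 0;  out={5}∪out(0)={5}
  fail(20) 'dccad': from fail(19)=0 chase 'd': 0 ⇒ 13;  out=∅∪out(13)=∅
  fail(21) 'dccada': from fail(20)=13 chase 'a': 13→0 ⇒ 0;  out={6}∪out(0)={6}

Scan:
i=0 'c': node 0→1
i=1 'b': node 1→2
i=2 'd': node 2→3
i=3 'a': node 3→4
i=4 'd': node 4→5  emit P0@[0:4]
i=5 'c': node 5→14 ·f
i=6 'd': node 14→15  emit P1@[5:6]
i=7 'c': node 15→16
i=8 'c': node 16→18 ·f
i=9 'a': node 18→19
i=10 'd': node 19→20
i=11 'a': node 20→21  emit P6@[6:11]
i=12 'd': node 21→13 ·f
i=13 'c': node 13→14
i=14 'd': node 14→15  emit P1@[13:14]
i=15 'c': node 15→16
i=16 'a': node 16→17  emit P5@[12:16]
i=17 'b': node 17→8 ·f
i=18 'd': node 8→11
i=19 'c': node 11→12  emit P4@[17:19]
i=20 'b': node 12→2 ·f
i=21 'd': node 2→3
i=22 'c': node 3→12 ·f  emit P4@[20:22]
i=23 'd': node 12→15 ·f  emit P1@[22:23]
i=24 'a': node 15→0 ·f
i=25 'b': node 0→8
i=26 'b': node 8→9
i=27 'e': node 9→10  emit P2@[27:27],P3@[25:27],P7@[26:27]
i=28 'b': node 10→8 ·f
i=29 'e': node 8→22  emit P2@[29:29],P7@[28:29]
i=30 'b': node 22→8 ·f
i=31 'd': node 8→11
i=32 'c': node 11→12  emit P4@[30:32]
i=33 'd': node 12→15 ·f  emit P1@[32:33]
i=34 'c': node 15→16
i=35 'd': node 16→15 ·f  emit P1@[34:35]
i=36 'c': node 15→16
i=37 'a': node 16→17  emit P5@[33:37]
i=38 'e': node 17→7 ·f  emit P2@[38:38]
i=39 'b': node 7→8 ·f
i=40 'd': node 8→11
i=41 'c': node 11→12  emit P4@[39:41]
i=42 'b': node 12→2 ·f
i=43 'c': node 2→1 ·f
i=44 'd': node 1→6  emit P1@[43:44]
i=45 'a': node 6→0 ·f
i=46 'a': node 0→0
i=47 'd': node 0→13
i=48 'c': node 13→14
i=49 'c': node 14→18
i=50 'b': node 18→2 ·f
i=51 'd': node 2→3
i=52 'a': node 3→4
i=53 'd': node 4→5  emit P0@[49:53]
i=54 'b': node 5→8 ·f
i=55 'c': node 8→1 ·f
i=56 'a': node 1→0 ·f

Result: [[4,0],[6,1],[11,6],[14,1],[16,5],[19,4],[22,4],[23,1],[27,2],[27,3],[27,7],[29,2],[29,7],[32,4],[33,1],[35,1],[37,5],[38,2],[41,4],[44,1],[53,0]]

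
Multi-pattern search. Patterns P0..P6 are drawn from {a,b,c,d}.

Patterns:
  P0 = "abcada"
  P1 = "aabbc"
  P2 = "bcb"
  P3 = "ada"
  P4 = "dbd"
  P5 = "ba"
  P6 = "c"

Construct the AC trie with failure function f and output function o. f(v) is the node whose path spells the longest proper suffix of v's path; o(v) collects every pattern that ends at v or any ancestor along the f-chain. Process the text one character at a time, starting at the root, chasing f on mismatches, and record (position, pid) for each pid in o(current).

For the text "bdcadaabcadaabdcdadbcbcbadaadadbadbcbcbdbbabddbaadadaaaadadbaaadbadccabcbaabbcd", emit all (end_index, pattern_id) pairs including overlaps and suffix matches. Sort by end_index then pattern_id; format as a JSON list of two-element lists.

Construct AC machine:
Trie nodes:
  0='ε' goto a→1 b→11 c→20 d→16
  1='a' goto a→7 b→2 d→14
  2='ab' goto c→3
  3='abc' goto a→4
  4='abca' goto d→5
  5='abcad' goto a→6
  6='abcada' goto ·  [P0 ends]
  7='aa' goto b→8
  8='aab' goto b→9
  9='aabb' goto c→10
  10='aabbc' goto ·  [P1 ends]
  11='b' goto a→19 c→12
  12='bc' goto b→13
  13='bcb' goto ·  [P2 ends]
  14='ad' goto a→15
  15='ada' goto ·  [P3 ends]
  16='d' goto b→17
  17='db' goto d→18
  18='dbd' goto ·  [P4 ends]
  19='ba' goto ·  [P5 ends]
  20='c' goto ·  [P6 ends]

BFS fail/out derivation:
  n1('a'): parent n0 fail=0; on 'a' 0 → fail=0;  out ∅∪∅=∅
  n11('b'): parent n0 fail=0; on 'b' 0 → fail=0;  out ∅∪∅=∅
  n16('d'): parent n0 fail=0; on 'd' 0 → fail=0;  out ∅∪∅=∅
  n20('c'): parent n0 fail=0; on 'c' 0 → fail=0;  out {6}∪∅={6}
  n2('ab'): parent n1 fail=0; on 'b' 0 → fail=11;  out ∅∪∅=∅
  n7('aa'): parent n1 fail=0; on 'a' 0 → fail=1;  out ∅∪∅=∅
  n12('bc'): parent n11 fail=0; on 'c' 0 → fail=20;  out ∅∪{6}={6}
  n14('ad'): parent n1 fail=0; on 'd' 0 → fail=16;  out ∅∪∅=∅
  n17('db'): parent n16 fail=0; on 'b' 0 → fail=11;  out ∅∪∅=∅
  n19('ba'): parent n11 fail=0; on 'a' 0 → fail=1;  out {5}∪∅={5}
  n3('abc'): parent n2 fail=11; on 'c' 11 → fail=12;  out ∅∪{6}={6}
  n8('aab'): parent n7 fail=1; on 'b' 1 → fail=2;  out ∅∪∅=∅
  n13('bcb'): parent n12 fail=20; on 'b' 20→0 → fail=11;  out {2}∪∅={2}
  n15('ada'): parent n14 fail=16; on 'a' 16→0 → fail=1;  out {3}∪∅={3}
  n18('dbd'): parent n17 fail=11; on 'd' 11→0 → fail=16;  out {4}∪∅={4}
  n4('abca'): parent n3 fail=12; on 'a' 12→20→0 → fail=1;  out ∅∪∅=∅
  n9('aabb'): parent n8 fail=2; on 'b' 2→11→0 → fail=11;  out ∅∪∅=∅
  n5('abcad'): parent n4 fail=1; on 'd' 1 → fail=14;  out ∅∪∅=∅
  n10('aabbc'): parent n9 fail=11; on 'c' 11 → fail=12;  out {1}∪{6}={1,6}
  n6('abcada'): parent n5 fail=14; on 'a' 14 → fail=15;  out {0}∪{3}={0,3}

Text stream:
pos 0 'b': at 11
pos 1 'd': at 16 (fail-walked)
pos 2 'c': at 20 (fail-walked)  ** P6@[2:2]
pos 3 'a': at 1 (fail-walked)
pos 4 'd': at 14
pos 5 'a': at 15  ** P3@[3:5]
pos 6 'a': at 7 (fail-walked)
pos 7 'b': at 8
pos 8 'c': at 3 (fail-walked)  ** P6@[8:8]
pos 9 'a': at 4
pos 10 'd': at 5
pos 11 'a': at 6  ** P0@[6:11],P3@[9:11]
pos 12 'a': at 7 (fail-walked)
pos 13 'b': at 8
pos 14 'd': at 16 (fail-walked)
pos 15 'c': at 20 (fail-walked)  ** P6@[15:15]
pos 16 'd': at 16 (fail-walked)
pos 17 'a': at 1 (fail-walked)
pos 18 'd': at 14
pos 19 'b': at 17 (fail-walked)
pos 20 'c': at 12 (fail-walked)  ** P6@[20:20]
pos 21 'b': at 13  ** P2@[19:21]
pos 22 'c': at 12 (fail-walked)  ** P6@[22:22]
pos 23 'b': at 13  ** P2@[21:23]
pos 24 'a': at 19 (fail-walked)  ** P5@[23:24]
pos 25 'd': at 14 (fail-walked)
pos 26 'a': at 15  ** P3@[24:26]
pos 27 'a': at 7 (fail-walked)
pos 28 'd': at 14 (fail-walked)
pos 29 'a': at 15  ** P3@[27:29]
pos 30 'd': at 14 (fail-walked)
pos 31 'b': at 17 (fail-walked)
pos 32 'a': at 19 (fail-walked)  ** P5@[31:32]
pos 33 'd': at 14 (fail-walked)
pos 34 'b': at 17 (fail-walked)
pos 35 'c': at 12 (fail-walked)  ** P6@[35:35]
pos 36 'b': at 13  ** P2@[34:36]
pos 37 'c': at 12 (fail-walked)  ** P6@[37:37]
pos 38 'b': at 13  ** P2@[36:38]
pos 39 'd': at 16 (fail-walked)
pos 40 'b': at 17
pos 41 'b': at 11 (fail-walked)
pos 42 'a': at 19  ** P5@[41:42]
pos 43 'b': at 2 (fail-walked)
pos 44 'd': at 16 (fail-walked)
pos 45 'd': at 16 (fail-walked)
pos 46 'b': at 17
pos 47 'a': at 19 (fail-walked)  ** P5@[46:47]
pos 48 'a': at 7 (fail-walked)
pos 49 'd': at 14 (fail-walked)
pos 50 'a': at 15  ** P3@[48:50]
pos 51 'd': at 14 (fail-walked)
pos 52 'a': at 15  ** P3@[50:52]
pos 53 'a': at 7 (fail-walked)
pos 54 'a': at 7 (fail-walked)
pos 55 'a': at 7 (fail-walked)
pos 56 'd': at 14 (fail-walked)
pos 57 'a': at 15  ** P3@[55:57]
pos 58 'd': at 14 (fail-walked)
pos 59 'b': at 17 (fail-walked)
pos 60 'a': at 19 (fail-walked)  ** P5@[59:60]
pos 61 'a': at 7 (fail-walked)
pos 62 'a': at 7 (fail-walked)
pos 63 'd': at 14 (fail-walked)
pos 64 'b': at 17 (fail-walked)
pos 65 'a': at 19 (fail-walked)  ** P5@[64:65]
pos 66 'd': at 14 (fail-walked)
pos 67 'c': at 20 (fail-walked)  ** P6@[67:67]
pos 68 'c': at 20 (fail-walked)  ** P6@[68:68]
pos 69 'a': at 1 (fail-walked)
pos 70 'b': at 2
pos 71 'c': at 3  ** P6@[71:71]
pos 72 'b': at 13 (fail-walked)  ** P2@[70:72]
pos 73 'a': at 19 (fail-walked)  ** P5@[72:73]
pos 74 'a': at 7 (fail-walked)
pos 75 'b': at 8
pos 76 'b': at 9
pos 77 'c': at 10  ** P1@[73:77],P6@[77:77]
pos 78 'd': at 16 (fail-walked)

Matches: [[2,6],[5,3],[8,6],[11,0],[11,3],[15,6],[20,6],[21,2],[22,6],[23,2],[24,5],[26,3],[29,3],[32,5],[35,6],[36,2],[37,6],[38,2],[42,5],[47,5],[50,3],[52,3],[57,3],[60,5],[65,5],[67,6],[68,6],[71,6],[72,2],[73,5],[77,1],[77,6]]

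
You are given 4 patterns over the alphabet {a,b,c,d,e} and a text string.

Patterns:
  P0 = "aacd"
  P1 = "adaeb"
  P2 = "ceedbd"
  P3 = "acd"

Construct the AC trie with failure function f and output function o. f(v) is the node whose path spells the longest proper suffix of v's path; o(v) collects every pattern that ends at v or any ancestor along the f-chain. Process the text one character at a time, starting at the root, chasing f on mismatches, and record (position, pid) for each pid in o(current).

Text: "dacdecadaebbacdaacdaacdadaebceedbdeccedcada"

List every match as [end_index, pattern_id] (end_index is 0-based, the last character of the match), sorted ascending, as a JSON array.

Build:
Trie (insert patterns):
  0='ε' goto a→1 c→9
  1='a' goto a→2 c→15 d→5
  2='aa' goto c→3
  3='aac' goto d→4
  4='aacd' goto ·  [P0 ends]
  5='ad' goto a→6
  6='ada' goto e→7
  7='adae' goto b→8
  8='adaeb' goto ·  [P1 ends]
  9='c' goto e→10
  10='ce' goto e→11
  11='cee' goto d→12
  12='ceed' goto b→13
  13='ceedb' goto d→14
  14='ceedbd' goto ·  [P2 ends]
  15='ac' goto d→16
  16='acd' goto ·  [P3 ends]

Failure links (BFS by depth):
  fail(1) 'a': from fail(0)=0 chase 'a': 0 ⇒ 0;  out=∅∪out(0)=∅
  fail(9) 'c': from fail(0)=0 chase 'c': 0 ⇒ 0;  out=∅∪out(0)=∅
  fail(2) 'aa': from fail(1)=0 chase 'a': 0 ⇒ 1;  out=∅∪out(1)=∅
  fail(5) 'ad': from fail(1)=0 chase 'd': 0 ⇒ 0;  out=∅∪out(0)=∅
  fail(10) 'ce': from fail(9)=0 chase 'e': 0 ⇒ 0;  out=∅∪out(0)=∅
  fail(15) 'ac': from fail(1)=0 chase 'c': 0 ⇒ 9;  out=∅∪out(9)=∅
  fail(3) 'aac': from fail(2)=1 chase 'c': 1 ⇒ 15;  out=∅∪out(15)=∅
  fail(6) 'ada': from fail(5)=0 chase 'a': 0 ⇒ 1;  out=∅∪out(1)=∅
  fail(11) 'cee': from fail(10)=0 chase 'e': 0 ⇒ 0;  out=∅∪out(0)=∅
  fail(16) 'acd': from fail(15)=9 chase 'd': 9→0 ⇒ 0;  out={3}∪out(0)={3}
  fail(4) 'aacd': from fail(3)=15 chase 'd': 15 ⇒ 16;  out={0}∪out(16)={0,3}
  fail(7) 'adae': from fail(6)=1 chase 'e': 1→0 ⇒ 0;  out=∅∪out(0)=∅
  fail(12) 'ceed': from fail(11)=0 chase 'd': 0 ⇒ 0;  out=∅∪out(0)=∅
  fail(8) 'adaeb': from fail(7)=0 chase 'b': 0 ⇒ 0;  out={1}∪out(0)={1}
  fail(13) 'ceedb': from fail(12)=0 chase 'b': 0 ⇒ 0;  out=∅∪out(0)=∅
  fail(14) 'ceedbd': from fail(13)=0 chase 'd': 0 ⇒ 0;  out={2}∪out(0)={2}

Scan:
pos 0 'd': at 0
pos 1 'a': at 1
pos 2 'c': at 15
pos 3 'd': at 16  → match P3@[1:3]
pos 4 'e': at 0 ·f
pos 5 'c': at 9
pos 6 'a': at 1 ·f
pos 7 'd': at 5
pos 8 'a': at 6
pos 9 'e': at 7
pos 10 'b': at 8  → match P1@[6:10]
pos 11 'b': at 0 ·f
pos 12 'a': at 1
pos 13 'c': at 15
pos 14 'd': at 16  → match P3@[12:14]
pos 15 'a': at 1 ·f
pos 16 'a': at 2
pos 17 'c': at 3
pos 18 'd': at 4  → match P0@[15:18],P3@[16:18]
pos 19 'a': at 1 ·f
pos 20 'a': at 2
pos 21 'c': at 3
pos 22 'd': at 4  → match P0@[19:22],P3@[20:22]
pos 23 'a': at 1 ·f
pos 24 'd': at 5
pos 25 'a': at 6
pos 26 'e': at 7
pos 27 'b': at 8  → match P1@[23:27]
pos 28 'c': at 9 ·f
pos 29 'e': at 10
pos 30 'e': at 11
pos 31 'd': at 12
pos 32 'b': at 13
pos 33 'd': at 14  → match P2@[28:33]
pos 34 'e': at 0 ·f
pos 35 'c': at 9
pos 36 'c': at 9 ·f
pos 37 'e': at 10
pos 38 'd': at 0 ·f
pos 39 'c': at 9
pos 40 'a': at 1 ·f
pos 41 'd': at 5
pos 42 'a': at 6

All matches (sorted): [[3,3],[10,1],[14,3],[18,0],[18,3],[22,0],[22,3],[27,1],[33,2]]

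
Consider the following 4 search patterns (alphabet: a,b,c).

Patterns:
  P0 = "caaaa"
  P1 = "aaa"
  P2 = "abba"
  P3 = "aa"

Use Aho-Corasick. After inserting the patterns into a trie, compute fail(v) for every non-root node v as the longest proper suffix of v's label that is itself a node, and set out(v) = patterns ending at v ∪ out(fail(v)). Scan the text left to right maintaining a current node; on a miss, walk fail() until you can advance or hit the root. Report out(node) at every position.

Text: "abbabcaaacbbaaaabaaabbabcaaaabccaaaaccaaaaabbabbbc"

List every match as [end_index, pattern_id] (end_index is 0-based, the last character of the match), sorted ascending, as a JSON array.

Construct AC machine:
Trie nodes:
  0='ε' goto a→6 c→1
  1='c' goto a→2
  2='ca' goto a→3
  3='caa' goto a→4
  4='caaa' goto a→5
  5='caaaa' goto ·  [P0 ends]
  6='a' goto a→7 b→9
  7='aa' goto a→8  [P3 ends]
  8='aaa' goto ·  [P1 ends]
  9='ab' goto b→10
  10='abb' goto a→11
  11='abba' goto ·  [P2 ends]

BFS fail/out derivation:
  n1('c'): parent n0 fail=0; on 'c' 0 → fail=0;  out ∅∪∅=∅
  n6('a'): parent n0 fail=0; on 'a' 0 → fail=0;  out ∅∪∅=∅
  n2('ca'): parent n1 fail=0; on 'a' 0 → fail=6;  out ∅∪∅=∅
  n7('aa'): parent n6 fail=0; on 'a' 0 → fail=6;  out {3}∪∅={3}
  n9('ab'): parent n6 fail=0; on 'b' 0 → fail=0;  out ∅∪∅=∅
  n3('caa'): parent n2 fail=6; on 'a' 6 → fail=7;  out ∅∪{3}={3}
  n8('aaa'): parent n7 fail=6; on 'a' 6 → fail=7;  out {1}∪{3}={1,3}
  n10('abb'): parent n9 fail=0; on 'b' 0 → fail=0;  out ∅∪∅=∅
  n4('caaa'): parent n3 fail=7; on 'a' 7 → fail=8;  out ∅∪{1,3}={1,3}
  n11('abba'): parent n10 fail=0; on 'a' 0 → fail=6;  out {2}∪∅={2}
  n5('caaaa'): parent n4 fail=8; on 'a' 8→7 → fail=8;  out {0}∪{1,3}={0,1,3}

Run:
i=0 'a': node 0→6
i=1 'b': node 6→9
i=2 'b': node 9→10
i=3 'a': node 10→11  → match P2@[0:3]
i=4 'b': node 11→9 (via fail)
i=5 'c': node 9→1 (via fail)
i=6 'a': node 1→2
i=7 'a': node 2→3  → match P3@[6:7]
i=8 'a': node 3→4  → match P1@[6:8],P3@[7:8]
i=9 'c': node 4→1 (via fail)
i=10 'b': node 1→0 (via fail)
i=11 'b': node 0→0
i=12 'a': node 0→6
i=13 'a': node 6→7  → match P3@[12:13]
i=14 'a': node 7→8  → match P1@[12:14],P3@[13:14]
i=15 'a': node 8→8 (via fail)  → match P1@[13:15],P3@[14:15]
i=16 'b': node 8→9 (via fail)
i=17 'a': node 9→6 (via fail)
i=18 'a': node 6→7  → match P3@[17:18]
i=19 'a': node 7→8  → match P1@[17:19],P3@[18:19]
i=20 'b': node 8→9 (via fail)
i=21 'b': node 9→10
i=22 'a': node 10→11  → match P2@[19:22]
i=23 'b': node 11→9 (via fail)
i=24 'c': node 9→1 (via fail)
i=25 'a': node 1→2
i=26 'a': node 2→3  → match P3@[25:26]
i=27 'a': node 3→4  → match P1@[25:27],P3@[26:27]
i=28 'a': node 4→5  → match P0@[24:28],P1@[26:28],P3@[27:28]
i=29 'b': node 5→9 (via fail)
i=30 'c': node 9→1 (via fail)
i=31 'c': node 1→1 (via fail)
i=32 'a': node 1→2
i=33 'a': node 2→3  → match P3@[32:33]
i=34 'a': node 3→4  → match P1@[32:34],P3@[33:34]
i=35 'a': node 4→5  → match P0@[31:35],P1@[33:35],P3@[34:35]
i=36 'c': node 5→1 (via fail)
i=37 'c': node 1→1 (via fail)
i=38 'a': node 1→2
i=39 'a': node 2→3  → match P3@[38:39]
i=40 'a': node 3→4  → match P1@[38:40],P3@[39:40]
i=41 'a': node 4→5  → match P0@[37:41],P1@[39:41],P3@[40:41]
i=42 'a': node 5→8 (via fail)  → match P1@[40:42],P3@[41:42]
i=43 'b': node 8→9 (via fail)
i=44 'b': node 9→10
i=45 'a': node 10→11  → match P2@[42:45]
i=46 'b': node 11→9 (via fail)
i=47 'b': node 9→10
i=48 'b': node 10→0 (via fail)
i=49 'c': node 0→1

Matches: [[3,2],[7,3],[8,1],[8,3],[13,3],[14,1],[14,3],[15,1],[15,3],[18,3],[19,1],[19,3],[22,2],[26,3],[27,1],[27,3],[28,0],[28,1],[28,3],[33,3],[34,1],[34,3],[35,0],[35,1],[35,3],[39,3],[40,1],[40,3],[41,0],[41,1],[41,3],[42,1],[42,3],[45,2]]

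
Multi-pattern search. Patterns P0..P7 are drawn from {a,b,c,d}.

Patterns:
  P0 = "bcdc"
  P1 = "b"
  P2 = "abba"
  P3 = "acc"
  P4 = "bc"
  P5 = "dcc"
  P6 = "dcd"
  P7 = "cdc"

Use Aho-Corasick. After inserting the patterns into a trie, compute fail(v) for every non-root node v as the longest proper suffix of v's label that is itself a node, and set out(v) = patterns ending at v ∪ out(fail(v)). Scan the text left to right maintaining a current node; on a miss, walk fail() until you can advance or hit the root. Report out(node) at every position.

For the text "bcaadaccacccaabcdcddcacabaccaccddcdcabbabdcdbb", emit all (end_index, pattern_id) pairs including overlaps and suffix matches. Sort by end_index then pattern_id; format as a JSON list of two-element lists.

Build automaton:
Trie (insert patterns):
  0='ε' goto a→5 b→1 c→15 d→11
  1='b' goto c→2  [P1 ends]
  2='bc' goto d→3  [P4 ends]
  3='bcd' goto c→4
  4='bcdc' goto ·  [P0 ends]
  5='a' goto b→6 c→9
  6='ab' goto b→7
  7='abb' goto a→8
  8='abba' goto ·  [P2 ends]
  9='ac' goto c→10
  10='acc' goto ·  [P3 ends]
  11='d' goto c→12
  12='dc' goto c→13 d→14
  13='dcc' goto ·  [P5 ends]
  14='dcd' goto ·  [P6 ends]
  15='c' goto d→16
  16='cd' goto c→17
  17='cdc' goto ·  [P7 ends]

Failure links (BFS by depth):
  fail(1) 'b': from fail(0)=0 chase 'b': 0 ⇒ 0;  out={1}∪out(0)={1}
  fail(5) 'a': from fail(0)=0 chase 'a': 0 ⇒ 0;  out=∅∪out(0)=∅
  fail(11) 'd': from fail(0)=0 chase 'd': 0 ⇒ 0;  out=∅∪out(0)=∅
  fail(15) 'c': from fail(0)=0 chase 'c': 0 ⇒ 0;  out=∅∪out(0)=∅
  fail(2) 'bc': from fail(1)=0 chase 'c': 0 ⇒ 15;  out={4}∪out(15)={4}
  fail(6) 'ab': from fail(5)=0 chase 'b': 0 ⇒ 1;  out=∅∪out(1)={1}
  fail(9) 'ac': from fail(5)=0 chase 'c': 0 ⇒ 15;  out=∅∪out(15)=∅
  fail(12) 'dc': from fail(11)=0 chase 'c': 0 ⇒ 15;  out=∅∪out(15)=∅
  fail(16) 'cd': from fail(15)=0 chase 'd': 0 ⇒ 11;  out=∅∪out(11)=∅
  fail(3) 'bcd': from fail(2)=15 chase 'd': 15 ⇒ 16;  out=∅∪out(16)=∅
  fail(7) 'abb': from fail(6)=1 chase 'b': 1→0 ⇒ 1;  out=∅∪out(1)={1}
  fail(10) 'acc': from fail(9)=15 chase 'c': 15→0 ⇒ 15;  out={3}∪out(15)={3}
  fail(13) 'dcc': from fail(12)=15 chase 'c': 15→0 ⇒ 15;  out={5}∪out(15)={5}
  fail(14) 'dcd': from fail(12)=15 chase 'd': 15 ⇒ 16;  out={6}∪out(16)={6}
  fail(17) 'cdc': from fail(16)=11 chase 'c': 11 ⇒ 12;  out={7}∪out(12)={7}
  fail(4) 'bcdc': from fail(3)=16 chase 'c': 16 ⇒ 17;  out={0}∪out(17)={0,7}
  fail(8) 'abba': from fail(7)=1 chase 'a': 1→0 ⇒ 5;  out={2}∪out(5)={2}

Text stream:
[0] read 'b'  n0⇒n1  → match P1@[0:0]
[1] read 'c'  n1⇒n2  → match P4@[0:1]
[2] read 'a'  n2⇒n5 (via fail)
[3] read 'a'  n5⇒n5 (via fail)
[4] read 'd'  n5⇒n11 (via fail)
[5] read 'a'  n11⇒n5 (via fail)
[6] read 'c'  n5⇒n9
[7] read 'c'  n9⇒n10  → match P3@[5:7]
[8] read 'a'  n10⇒n5 (via fail)
[9] read 'c'  n5⇒n9
[10] read 'c'  n9⇒n10  → match P3@[8:10]
[11] read 'c'  n10⇒n15 (via fail)
[12] read 'a'  n15⇒n5 (via fail)
[13] read 'a'  n5⇒n5 (via fail)
[14] read 'b'  n5⇒n6  → match P1@[14:14]
[15] read 'c'  n6⇒n2 (via fail)  → match P4@[14:15]
[16] read 'd'  n2⇒n3
[17] read 'c'  n3⇒n4  → match P0@[14:17],P7@[15:17]
[18] read 'd'  n4⇒n14 (via fail)  → match P6@[16:18]
[19] read 'd'  n14⇒n11 (via fail)
[20] read 'c'  n11⇒n12
[21] read 'a'  n12⇒n5 (via fail)
[22] read 'c'  n5⇒n9
[23] read 'a'  n9⇒n5 (via fail)
[24] read 'b'  n5⇒n6  → match P1@[24:24]
[25] read 'a'  n6⇒n5 (via fail)
[26] read 'c'  n5⇒n9
[27] read 'c'  n9⇒n10  → match P3@[25:27]
[28] read 'a'  n10⇒n5 (via fail)
[29] read 'c'  n5⇒n9
[30] read 'c'  n9⇒n10  → match P3@[28:30]
[31] read 'd'  n10⇒n16 (via fail)
[32] read 'd'  n16⇒n11 (via fail)
[33] read 'c'  n11⇒n12
[34] read 'd'  n12⇒n14  → match P6@[32:34]
[35] read 'c'  n14⇒n17 (via fail)  → match P7@[33:35]
[36] read 'a'  n17⇒n5 (via fail)
[37] read 'b'  n5⇒n6  → match P1@[37:37]
[38] read 'b'  n6⇒n7  → match P1@[38:38]
[39] read 'a'  n7⇒n8  → match P2@[36:39]
[40] read 'b'  n8⇒n6 (via fail)  → match P1@[40:40]
[41] read 'd'  n6⇒n11 (via fail)
[42] read 'c'  n11⇒n12
[43] read 'd'  n12⇒n14  → match P6@[41:43]
[44] read 'b'  n14⇒n1 (via fail)  → match P1@[44:44]
[45] read 'b'  n1⇒n1 (via fail)  → match P1@[45:45]

Result: [[0,1],[1,4],[7,3],[10,3],[14,1],[15,4],[17,0],[17,7],[18,6],[24,1],[27,3],[30,3],[34,6],[35,7],[37,1],[38,1],[39,2],[40,1],[43,6],[44,1],[45,1]]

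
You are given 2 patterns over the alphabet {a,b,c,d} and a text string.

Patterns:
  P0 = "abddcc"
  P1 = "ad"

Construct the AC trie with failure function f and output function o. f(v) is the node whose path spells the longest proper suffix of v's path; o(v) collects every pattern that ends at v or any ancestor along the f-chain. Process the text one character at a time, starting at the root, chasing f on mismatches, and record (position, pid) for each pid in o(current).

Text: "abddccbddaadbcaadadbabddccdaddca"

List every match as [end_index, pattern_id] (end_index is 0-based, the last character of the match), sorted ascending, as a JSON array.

Build automaton:
Trie nodes:
  0='ε' goto a→1
  1='a' goto b→2 d→7
  2='ab' goto d→3
  3='abd' goto d→4
  4='abdd' goto c→5
  5='abddc' goto c→6
  6='abddcc' goto ·  ←P0
  7='ad' goto ·  ←P1

BFS fail/out derivation:
  fail(1) 'a': from fail(0)=0 chase 'a': 0 ⇒ 0;  out=∅∪out(0)=∅
  fail(2) 'ab': from fail(1)=0 chase 'b': 0 ⇒ 0;  out=∅∪out(0)=∅
  fail(7) 'ad': from fail(1)=0 chase 'd': 0 ⇒ 0;  out={1}∪out(0)={1}
  fail(3) 'abd': from fail(2)=0 chase 'd': 0 ⇒ 0;  out=∅∪out(0)=∅
  fail(4) 'abdd': from fail(3)=0 chase 'd': 0 ⇒ 0;  out=∅∪out(0)=∅
  fail(5) 'abddc': from fail(4)=0 chase 'c': 0 ⇒ 0;  out=∅∪out(0)=∅
  fail(6) 'abddcc': from fail(5)=0 chase 'c': 0 ⇒ 0;  out={0}∪out(0)={0}

Run:
[0] read 'a'  n0⇒n1
[1] read 'b'  n1⇒n2
[2] read 'd'  n2⇒n3
[3] read 'd'  n3⇒n4
[4] read 'c'  n4⇒n5
[5] read 'c'  n5⇒n6  emit P0@[0:5]
[6] read 'b'  n6⇒n0 (fail-walked)
[7] read 'd'  n0⇒n0
[8] read 'd'  n0⇒n0
[9] read 'a'  n0⇒n1
[10] read 'a'  n1⇒n1 (fail-walked)
[11] read 'd'  n1⇒n7  emit P1@[10:11]
[12] read 'b'  n7⇒n0 (fail-walked)
[13] read 'c'  n0⇒n0
[14] read 'a'  n0⇒n1
[15] read 'a'  n1⇒n1 (fail-walked)
[16] read 'd'  n1⇒n7  emit P1@[15:16]
[17] read 'a'  n7⇒n1 (fail-walked)
[18] read 'd'  n1⇒n7  emit P1@[17:18]
[19] read 'b'  n7⇒n0 (fail-walked)
[20] read 'a'  n0⇒n1
[21] read 'b'  n1⇒n2
[22] read 'd'  n2⇒n3
[23] read 'd'  n3⇒n4
[24] read 'c'  n4⇒n5
[25] read 'c'  n5⇒n6  emit P0@[20:25]
[26] read 'd'  n6⇒n0 (fail-walked)
[27] read 'a'  n0⇒n1
[28] read 'd'  n1⇒n7  emit P1@[27:28]
[29] read 'd'  n7⇒n0 (fail-walked)
[30] read 'c'  n0⇒n0
[31] read 'a'  n0⇒n1

Result: [[5,0],[11,1],[16,1],[18,1],[25,0],[28,1]]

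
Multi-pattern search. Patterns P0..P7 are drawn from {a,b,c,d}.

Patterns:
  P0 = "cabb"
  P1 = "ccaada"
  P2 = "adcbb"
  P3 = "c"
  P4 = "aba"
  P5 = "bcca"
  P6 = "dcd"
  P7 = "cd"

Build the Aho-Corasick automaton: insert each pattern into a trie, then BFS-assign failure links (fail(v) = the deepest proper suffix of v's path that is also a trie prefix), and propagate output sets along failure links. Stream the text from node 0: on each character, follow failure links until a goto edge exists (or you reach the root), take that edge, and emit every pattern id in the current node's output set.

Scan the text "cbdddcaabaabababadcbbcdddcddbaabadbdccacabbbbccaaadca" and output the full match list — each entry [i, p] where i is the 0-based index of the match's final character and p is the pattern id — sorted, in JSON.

Construct AC machine:
Trie (insert patterns):
  0='ε' goto a→10 b→17 c→1 d→21
  1='c' goto a→2 c→5 d→24  [P3 ends]
  2='ca' goto b→3
  3='cab' goto b→4
  4='cabb' goto ·  [P0 ends]
  5='cc' goto a→6
  6='cca' goto a→7
  7='ccaa' goto d→8
  8='ccaad' goto a→9
  9='ccaada' goto ·  [P1 ends]
  10='a' goto b→15 d→11
  11='ad' goto c→12
  12='adc' goto b→13
  13='adcb' goto b→14
  14='adcbb' goto ·  [P2 ends]
  15='ab' goto a→16
  16='aba' goto ·  [P4 ends]
  17='b' goto c→18
  18='bc' goto c→19
  19='bcc' goto a→20
  20='bcca' goto ·  [P5 ends]
  21='d' goto c→22
  22='dc' goto d→23
  23='dcd' goto ·  [P6 ends]
  24='cd' goto ·  [P7 ends]

Failure links (BFS by depth):
  fail(1) 'c': from fail(0)=0 chase 'c': 0 ⇒ 0;  out={3}∪out(0)={3}
  fail(10) 'a': from fail(0)=0 chase 'a': 0 ⇒ 0;  out=∅∪out(0)=∅
  fail(17) 'b': from fail(0)=0 chase 'b': 0 ⇒ 0;  out=∅∪out(0)=∅
  fail(21) 'd': from fail(0)=0 chase 'd': 0 ⇒ 0;  out=∅∪out(0)=∅
  fail(2) 'ca': from fail(1)=0 chase 'a': 0 ⇒ 10;  out=∅∪out(10)=∅
  fail(5) 'cc': from fail(1)=0 chase 'c': 0 ⇒ 1;  out=∅∪out(1)={3}
  fail(11) 'ad': from fail(10)=0 chase 'd': 0 ⇒ 21;  out=∅∪out(21)=∅
  fail(15) 'ab': from fail(10)=0 chase 'b': 0 ⇒ 17;  out=∅∪out(17)=∅
  fail(18) 'bc': from fail(17)=0 chase 'c': 0 ⇒ 1;  out=∅∪out(1)={3}
  fail(22) 'dc': from fail(21)=0 chase 'c': 0 ⇒ 1;  out=∅∪out(1)={3}
  fail(24) 'cd': from fail(1)=0 chase 'd': 0 ⇒ 21;  out={7}∪out(21)={7}
  fail(3) 'cab': from fail(2)=10 chase 'b': 10 ⇒ 15;  out=∅∪out(15)=∅
  fail(6) 'cca': from fail(5)=1 chase 'a': 1 ⇒ 2;  out=∅∪out(2)=∅
  fail(12) 'adc': from fail(11)=21 chase 'c': 21 ⇒ 22;  out=∅∪out(22)={3}
  fail(16) 'aba': from fail(15)=17 chase 'a': 17→0 ⇒ 10;  out={4}∪out(10)={4}
  fail(19) 'bcc': from fail(18)=1 chase 'c': 1 ⇒ 5;  out=∅∪out(5)={3}
  fail(23) 'dcd': from fail(22)=1 chase 'd': 1 ⇒ 24;  out={6}∪out(24)={6,7}
  fail(4) 'cabb': from fail(3)=15 chase 'b': 15→17→0 ⇒ 17;  out={0}∪out(17)={0}
  fail(7) 'ccaa': from fail(6)=2 chase 'a': 2→10→0 ⇒ 10;  out=∅∪out(10)=∅
  fail(13) 'adcb': from fail(12)=22 chase 'b': 22→1→0 ⇒ 17;  out=∅∪out(17)=∅
  fail(20) 'bcca': from fail(19)=5 chase 'a': 5 ⇒ 6;  out={5}∪out(6)={5}
  fail(8) 'ccaad': from fail(7)=10 chase 'd': 10 ⇒ 11;  out=∅∪out(11)=∅
  fail(14) 'adcbb': from fail(13)=17 chase 'b': 17→0 ⇒ 17;  out={2}∪out(17)={2}
  fail(9) 'ccaada': from fail(8)=11 chase 'a': 11→21→0 ⇒ 10;  out={1}∪out(10)={1}

Scan:
i=0 'c': node 0→1  → match P3@[0:0]
i=1 'b': node 1→17 (via fail)
i=2 'd': node 17→21 (via fail)
i=3 'd': node 21→21 (via fail)
i=4 'd': node 21→21 (via fail)
i=5 'c': node 21→22  → match P3@[5:5]
i=6 'a': node 22→2 (via fail)
i=7 'a': node 2→10 (via fail)
i=8 'b': node 10→15
i=9 'a': node 15→16  → match P4@[7:9]
i=10 'a': node 16→10 (via fail)
i=11 'b': node 10→15
i=12 'a': node 15→16  → match P4@[10:12]
i=13 'b': node 16→15 (via fail)
i=14 'a': node 15→16  → match P4@[12:14]
i=15 'b': node 16→15 (via fail)
i=16 'a': node 15→16  → match P4@[14:16]
i=17 'd': node 16→11 (via fail)
i=18 'c': node 11→12  → match P3@[18:18]
i=19 'b': node 12→13
i=20 'b': node 13→14  → match P2@[16:20]
i=21 'c': node 14→18 (via fail)  → match P3@[21:21]
i=22 'd': node 18→24 (via fail)  → match P7@[21:22]
i=23 'd': node 24→21 (via fail)
i=24 'd': node 21→21 (via fail)
i=25 'c': node 21→22  → match P3@[25:25]
i=26 'd': node 22→23  → match P6@[24:26],P7@[25:26]
i=27 'd': node 23→21 (via fail)
i=28 'b': node 21→17 (via fail)
i=29 'a': node 17→10 (via fail)
i=30 'a': node 10→10 (via fail)
i=31 'b': node 10→15
i=32 'a': node 15→16  → match P4@[30:32]
i=33 'd': node 16→11 (via fail)
i=34 'b': node 11→17 (via fail)
i=35 'd': node 17→21 (via fail)
i=36 'c': node 21→22  → match P3@[36:36]
i=37 'c': node 22→5 (via fail)  → match P3@[37:37]
i=38 'a': node 5→6
i=39 'c': node 6→1 (via fail)  → match P3@[39:39]
i=40 'a': node 1→2
i=41 'b': node 2→3
i=42 'b': node 3→4  → match P0@[39:42]
i=43 'b': node 4→17 (via fail)
i=44 'b': node 17→17 (via fail)
i=45 'c': node 17→18  → match P3@[45:45]
i=46 'c': node 18→19  → match P3@[46:46]
i=47 'a': node 19→20  → match P5@[44:47]
i=48 'a': node 20→7 (via fail)
i=49 'a': node 7→10 (via fail)
i=50 'd': node 10→11
i=51 'c': node 11→12  → match P3@[51:51]
i=52 'a': node 12→2 (via fail)

Result: [[0,3],[5,3],[9,4],[12,4],[14,4],[16,4],[18,3],[20,2],[21,3],[22,7],[25,3],[26,6],[26,7],[32,4],[36,3],[37,3],[39,3],[42,0],[45,3],[46,3],[47,5],[51,3]]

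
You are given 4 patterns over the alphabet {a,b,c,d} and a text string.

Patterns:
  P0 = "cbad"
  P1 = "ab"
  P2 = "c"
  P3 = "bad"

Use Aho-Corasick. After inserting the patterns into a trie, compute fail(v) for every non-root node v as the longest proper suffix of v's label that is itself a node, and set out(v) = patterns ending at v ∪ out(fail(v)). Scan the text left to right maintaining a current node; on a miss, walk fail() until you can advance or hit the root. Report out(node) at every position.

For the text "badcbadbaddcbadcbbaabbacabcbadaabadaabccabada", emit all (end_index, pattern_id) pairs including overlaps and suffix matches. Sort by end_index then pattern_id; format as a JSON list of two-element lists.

Build:
Trie nodes:
  n0 'ε': a→5 b→7 c→1
  n1 'c': b→2  ←P2
  n2 'cb': a→3
  n3 'cba': d→4
  n4 'cbad': ·  ←P0
  n5 'a': b→6
  n6 'ab': ·  ←P1
  n7 'b': a→8
  n8 'ba': d→9
  n9 'bad': ·  ←P3

BFS fail/out derivation:
  fail(1) 'c': from fail(0)=0 chase 'c': 0 ⇒ 0;  out={2}∪out(0)={2}
  fail(5) 'a': from fail(0)=0 chase 'a': 0 ⇒ 0;  out=∅∪out(0)=∅
  fail(7) 'b': from fail(0)=0 chase 'b': 0 ⇒ 0;  out=∅∪out(0)=∅
  fail(2) 'cb': from fail(1)=0 chase 'b': 0 ⇒ 7;  out=∅∪out(7)=∅
  fail(6) 'ab': from fail(5)=0 chase 'b': 0 ⇒ 7;  out={1}∪out(7)={1}
  fail(8) 'ba': from fail(7)=0 chase 'a': 0 ⇒ 5;  out=∅∪out(5)=∅
  fail(3) 'cba': from fail(2)=7 chase 'a': 7 ⇒ 8;  out=∅∪out(8)=∅
  fail(9) 'bad': from fail(8)=5 chase 'd': 5→0 ⇒ 0;  out={3}∪out(0)={3}
  fail(4) 'cbad': from fail(3)=8 chase 'd': 8 ⇒ 9;  out={0}∪out(9)={0,3}

Run:
[0] read 'b'  n0⇒n7
[1] read 'a'  n7⇒n8
[2] read 'd'  n8⇒n9  → match P3@[0:2]
[3] read 'c'  n9⇒n1 (via fail)  → match P2@[3:3]
[4] read 'b'  n1⇒n2
[5] read 'a'  n2⇒n3
[6] read 'd'  n3⇒n4  → match P0@[3:6],P3@[4:6]
[7] read 'b'  n4⇒n7 (via fail)
[8] read 'a'  n7⇒n8
[9] read 'd'  n8⇒n9  → match P3@[7:9]
[10] read 'd'  n9⇒n0 (via fail)
[11] read 'c'  n0⇒n1  → match P2@[11:11]
[12] read 'b'  n1⇒n2
[13] read 'a'  n2⇒n3
[14] read 'd'  n3⇒n4  → match P0@[11:14],P3@[12:14]
[15] read 'c'  n4⇒n1 (via fail)  → match P2@[15:15]
[16] read 'b'  n1⇒n2
[17] read 'b'  n2⇒n7 (via fail)
[18] read 'a'  n7⇒n8
[19] read 'a'  n8⇒n5 (via fail)
[20] read 'b'  n5⇒n6  → match P1@[19:20]
[21] read 'b'  n6⇒n7 (via fail)
[22] read 'a'  n7⇒n8
[23] read 'c'  n8⇒n1 (via fail)  → match P2@[23:23]
[24] read 'a'  n1⇒n5 (via fail)
[25] read 'b'  n5⇒n6  → match P1@[24:25]
[26] read 'c'  n6⇒n1 (via fail)  → match P2@[26:26]
[27] read 'b'  n1⇒n2
[28] read 'a'  n2⇒n3
[29] read 'd'  n3⇒n4  → match P0@[26:29],P3@[27:29]
[30] read 'a'  n4⇒n5 (via fail)
[31] read 'a'  n5⇒n5 (via fail)
[32] read 'b'  n5⇒n6  → match P1@[31:32]
[33] read 'a'  n6⇒n8 (via fail)
[34] read 'd'  n8⇒n9  → match P3@[32:34]
[35] read 'a'  n9⇒n5 (via fail)
[36] read 'a'  n5⇒n5 (via fail)
[37] read 'b'  n5⇒n6  → match P1@[36:37]
[38] read 'c'  n6⇒n1 (via fail)  → match P2@[38:38]
[39] read 'c'  n1⇒n1 (via fail)  → match P2@[39:39]
[40] read 'a'  n1⇒n5 (via fail)
[41] read 'b'  n5⇒n6  → match P1@[40:41]
[42] read 'a'  n6⇒n8 (via fail)
[43] read 'd'  n8⇒n9  → match P3@[41:43]
[44] read 'a'  n9⇒n5 (via fail)

Matches: [[2,3],[3,2],[6,0],[6,3],[9,3],[11,2],[14,0],[14,3],[15,2],[20,1],[23,2],[25,1],[26,2],[29,0],[29,3],[32,1],[34,3],[37,1],[38,2],[39,2],[41,1],[43,3]]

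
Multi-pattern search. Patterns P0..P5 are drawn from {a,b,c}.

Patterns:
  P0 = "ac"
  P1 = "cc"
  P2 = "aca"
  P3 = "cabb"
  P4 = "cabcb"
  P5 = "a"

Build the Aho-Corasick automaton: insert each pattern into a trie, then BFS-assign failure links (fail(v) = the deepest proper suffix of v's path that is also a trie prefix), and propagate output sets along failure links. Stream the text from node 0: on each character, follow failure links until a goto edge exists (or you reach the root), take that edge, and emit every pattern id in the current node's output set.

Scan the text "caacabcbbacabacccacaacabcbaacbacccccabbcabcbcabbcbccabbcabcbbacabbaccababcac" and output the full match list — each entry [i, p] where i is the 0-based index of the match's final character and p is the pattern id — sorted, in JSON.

Build:
Trie nodes:
  0='ε' goto a→1 c→3
  1='a' goto c→2  [P5 ends]
  2='ac' goto a→5  [P0 ends]
  3='c' goto a→6 c→4
  4='cc' goto ·  [P1 ends]
  5='aca' goto ·  [P2 ends]
  6='ca' goto b→7
  7='cab' goto b→8 c→9
  8='cabb' goto ·  [P3 ends]
  9='cabc' goto b→10
  10='cabcb' goto ·  [P4 ends]

Failure links (BFS by depth):
  fail(1) 'a': from fail(0)=0 chase 'a': 0 ⇒ 0;  out={5}∪out(0)={5}
  fail(3) 'c': from fail(0)=0 chase 'c': 0 ⇒ 0;  out=∅∪out(0)=∅
  fail(2) 'ac': from fail(1)=0 chase 'c': 0 ⇒ 3;  out={0}∪out(3)={0}
  fail(4) 'cc': from fail(3)=0 chase 'c': 0 ⇒ 3;  out={1}∪out(3)={1}
  fail(6) 'ca': from fail(3)=0 chase 'a': 0 ⇒ 1;  out=∅∪out(1)={5}
  fail(5) 'aca': from fail(2)=3 chase 'a': 3 ⇒ 6;  out={2}∪out(6)={2,5}
  fail(7) 'cab': from fail(6)=1 chase 'b': 1→0 ⇒ 0;  out=∅∪out(0)=∅
  fail(8) 'cabb': from fail(7)=0 chase 'b': 0 ⇒ 0;  out={3}∪out(0)={3}
  fail(9) 'cabc': from fail(7)=0 chase 'c': 0 ⇒ 3;  out=∅∪out(3)=∅
  fail(10) 'cabcb': from fail(9)=3 chase 'b': 3→0 ⇒ 0;  out={4}∪out(0)={4}

Scan:
i=0 'c': node 0→3
i=1 'a': node 3→6  emit P5@[1:1]
i=2 'a': node 6→1 (fail-walked)  emit P5@[2:2]
i=3 'c': node 1→2  emit P0@[2:3]
i=4 'a': node 2→5  emit P2@[2:4],P5@[4:4]
i=5 'b': node 5→7 (fail-walked)
i=6 'c': node 7→9
i=7 'b': node 9→10  emit P4@[3:7]
i=8 'b': node 10→0 (fail-walked)
i=9 'a': node 0→1  emit P5@[9:9]
i=10 'c': node 1→2  emit P0@[9:10]
i=11 'a': node 2→5  emit P2@[9:11],P5@[11:11]
i=12 'b': node 5→7 (fail-walked)
i=13 'a': node 7→1 (fail-walked)  emit P5@[13:13]
i=14 'c': node 1→2  emit P0@[13:14]
i=15 'c': node 2→4 (fail-walked)  emit P1@[14:15]
i=16 'c': node 4→4 (fail-walked)  emit P1@[15:16]
i=17 'a': node 4→6 (fail-walked)  emit P5@[17:17]
i=18 'c': node 6→2 (fail-walked)  emit P0@[17:18]
i=19 'a': node 2→5  emit P2@[17:19],P5@[19:19]
i=20 'a': node 5→1 (fail-walked)  emit P5@[20:20]
i=21 'c': node 1→2  emit P0@[20:21]
i=22 'a': node 2→5  emit P2@[20:22],P5@[22:22]
i=23 'b': node 5→7 (fail-walked)
i=24 'c': node 7→9
i=25 'b': node 9→10  emit P4@[21:25]
i=26 'a': node 10→1 (fail-walked)  emit P5@[26:26]
i=27 'a': node 1→1 (fail-walked)  emit P5@[27:27]
i=28 'c': node 1→2  emit P0@[27:28]
i=29 'b': node 2→0 (fail-walked)
i=30 'a': node 0→1  emit P5@[30:30]
i=31 'c': node 1→2  emit P0@[30:31]
i=32 'c': node 2→4 (fail-walked)  emit P1@[31:32]
i=33 'c': node 4→4 (fail-walked)  emit P1@[32:33]
i=34 'c': node 4→4 (fail-walked)  emit P1@[33:34]
i=35 'c': node 4→4 (fail-walked)  emit P1@[34:35]
i=36 'a': node 4→6 (fail-walked)  emit P5@[36:36]
i=37 'b': node 6→7
i=38 'b': node 7→8  emit P3@[35:38]
i=39 'c': node 8→3 (fail-walked)
i=40 'a': node 3→6  emit P5@[40:40]
i=41 'b': node 6→7
i=42 'c': node 7→9
i=43 'b': node 9→10  emit P4@[39:43]
i=44 'c': node 10→3 (fail-walked)
i=45 'a': node 3→6  emit P5@[45:45]
i=46 'b': node 6→7
i=47 'b': node 7→8  emit P3@[44:47]
i=48 'c': node 8→3 (fail-walked)
i=49 'b': node 3→0 (fail-walked)
i=50 'c': node 0→3
i=51 'c': node 3→4  emit P1@[50:51]
i=52 'a': node 4→6 (fail-walked)  emit P5@[52:52]
i=53 'b': node 6→7
i=54 'b': node 7→8  emit P3@[51:54]
i=55 'c': node 8→3 (fail-walked)
i=56 'a': node 3→6  emit P5@[56:56]
i=57 'b': node 6→7
i=58 'c': node 7→9
i=59 'b': node 9→10  emit P4@[55:59]
i=60 'b': node 10→0 (fail-walked)
i=61 'a': node 0→1  emit P5@[61:61]
i=62 'c': node 1→2  emit P0@[61:62]
i=63 'a': node 2→5  emit P2@[61:63],P5@[63:63]
i=64 'b': node 5→7 (fail-walked)
i=65 'b': node 7→8  emit P3@[62:65]
i=66 'a': node 8→1 (fail-walked)  emit P5@[66:66]
i=67 'c': node 1→2  emit P0@[66:67]
i=68 'c': node 2→4 (fail-walked)  emit P1@[67:68]
i=69 'a': node 4→6 (fail-walked)  emit P5@[69:69]
i=70 'b': node 6→7
i=71 'a': node 7→1 (fail-walked)  emit P5@[71:71]
i=72 'b': node 1→0 (fail-walked)
i=73 'c': node 0→3
i=74 'a': node 3→6  emit P5@[74:74]
i=75 'c': node 6→2 (fail-walked)  emit P0@[74:75]

Matches: [[1,5],[2,5],[3,0],[4,2],[4,5],[7,4],[9,5],[10,0],[11,2],[11,5],[13,5],[14,0],[15,1],[16,1],[17,5],[18,0],[19,2],[19,5],[20,5],[21,0],[22,2],[22,5],[25,4],[26,5],[27,5],[28,0],[30,5],[31,0],[32,1],[33,1],[34,1],[35,1],[36,5],[38,3],[40,5],[43,4],[45,5],[47,3],[51,1],[52,5],[54,3],[56,5],[59,4],[61,5],[62,0],[63,2],[63,5],[65,3],[66,5],[67,0],[68,1],[69,5],[71,5],[74,5],[75,0]]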